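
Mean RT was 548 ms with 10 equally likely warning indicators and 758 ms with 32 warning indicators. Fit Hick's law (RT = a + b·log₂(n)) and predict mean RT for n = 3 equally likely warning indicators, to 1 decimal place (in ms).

With log₂ n on the abscissa the relation is linear; from the two conditions:
  b = (758 − 548) / (log₂ 32 − log₂ 10) = 210 / (5 − 3.3219) = 125.144 ms/bit
  a = 548 − 125.144 × 3.3219 = 132.282 ms
Then RT(3) = 132.282 + 125.144 × log₂ 3 = 132.282 + 125.144 × 1.5850 ≈ 330.630 ms.

330.6 ms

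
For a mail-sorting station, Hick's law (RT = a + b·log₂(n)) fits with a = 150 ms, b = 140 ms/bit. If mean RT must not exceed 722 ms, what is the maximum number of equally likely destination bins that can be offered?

16

140·log₂ n ≤ 722 − 150 = 572, giving log₂ n ≤ 4.0857 and n ≤ 16.979. The largest whole number is 16.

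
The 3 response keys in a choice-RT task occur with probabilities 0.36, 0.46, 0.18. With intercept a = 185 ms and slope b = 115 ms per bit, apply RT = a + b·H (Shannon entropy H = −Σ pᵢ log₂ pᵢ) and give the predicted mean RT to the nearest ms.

Entropy contributions −pᵢ log₂ pᵢ: 0.5306, 0.5153, 0.4453; sum H = 1.4913 bits.
RT = a + bH = 185 + 115·1.4913 = 356.49 ms.

356 ms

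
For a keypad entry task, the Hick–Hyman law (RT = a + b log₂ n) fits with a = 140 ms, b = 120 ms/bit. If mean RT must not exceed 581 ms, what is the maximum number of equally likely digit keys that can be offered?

120·log₂ n ≤ 581 − 140 = 441, giving log₂ n ≤ 3.6750 and n ≤ 12.773. The largest whole number is 12.

12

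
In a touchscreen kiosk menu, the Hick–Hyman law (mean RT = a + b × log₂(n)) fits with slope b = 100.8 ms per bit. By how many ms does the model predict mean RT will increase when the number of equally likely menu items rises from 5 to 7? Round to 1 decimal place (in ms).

ΔRT = (a + b log₂ n₂) − (a + b log₂ n₁) = b·(log₂ n₂ − log₂ n₁).
log₂(7) − log₂(5) = 2.8074 − 2.3219 = 0.4854.
ΔRT = 100.8 × 0.4854 = 48.931 ms.

48.9 ms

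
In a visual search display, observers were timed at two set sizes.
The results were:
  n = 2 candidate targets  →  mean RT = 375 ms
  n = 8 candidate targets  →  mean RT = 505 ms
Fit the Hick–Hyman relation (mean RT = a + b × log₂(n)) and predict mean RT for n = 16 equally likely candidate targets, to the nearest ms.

570 ms

RT is linear in log₂ n, so two points fix the line:
  b = (505 − 375) / (log₂ 8 − log₂ 2) = 130 / (3 − 1) = 65 ms/bit
  a = 375 − 65 × 1 = 310 ms
Then RT(16) = 310 + 65 × log₂ 16 = 310 + 65 × 4 ≈ 570.000 ms.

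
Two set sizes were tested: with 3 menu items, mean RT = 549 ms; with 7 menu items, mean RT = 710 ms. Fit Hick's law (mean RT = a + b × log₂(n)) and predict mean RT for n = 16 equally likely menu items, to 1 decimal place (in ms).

RT is linear in log₂ n, so two points fix the line:
  b = (710 − 549) / (log₂ 7 − log₂ 3) = 161 / (2.8074 − 1.5850) = 131.709 ms/bit
  a = 549 − 131.709 × 1.5850 = 340.246 ms
Then RT(16) = 340.246 + 131.709 × log₂ 16 = 340.246 + 131.709 × 4 ≈ 867.082 ms.

867.1 ms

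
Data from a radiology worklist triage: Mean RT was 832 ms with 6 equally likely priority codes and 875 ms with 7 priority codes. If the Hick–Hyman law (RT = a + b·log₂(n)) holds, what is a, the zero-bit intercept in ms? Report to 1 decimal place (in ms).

The slope on a log₂ axis is (875 − 832) / (2.8074 − 2.5850) = 193.352 ms/bit.
Intercept: a = 832 − 193.352·log₂(6) = 332.193 ms.

332.2 ms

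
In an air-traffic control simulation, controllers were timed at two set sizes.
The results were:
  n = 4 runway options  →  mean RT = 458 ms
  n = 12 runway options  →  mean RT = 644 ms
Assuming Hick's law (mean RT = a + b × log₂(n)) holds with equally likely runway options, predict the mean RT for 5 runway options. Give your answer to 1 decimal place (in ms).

RT is linear in log₂ n, so two points fix the line:
  b = (644 − 458) / (log₂ 12 − log₂ 4) = 186 / (3.5850 − 2) = 117.353 ms/bit
  a = 458 − 117.353 × 2 = 223.294 ms
Then RT(5) = 223.294 + 117.353 × log₂ 5 = 223.294 + 117.353 × 2.3219 ≈ 495.779 ms.

495.8 ms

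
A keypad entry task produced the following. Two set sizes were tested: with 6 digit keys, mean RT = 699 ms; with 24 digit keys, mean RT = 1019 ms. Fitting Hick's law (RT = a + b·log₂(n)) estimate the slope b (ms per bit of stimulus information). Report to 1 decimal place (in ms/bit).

160.0 ms/bit

Slope: b = (1019 − 699) / (log₂ 24 − log₂ 6) = 320/2.0000 = 160.000 ms/bit.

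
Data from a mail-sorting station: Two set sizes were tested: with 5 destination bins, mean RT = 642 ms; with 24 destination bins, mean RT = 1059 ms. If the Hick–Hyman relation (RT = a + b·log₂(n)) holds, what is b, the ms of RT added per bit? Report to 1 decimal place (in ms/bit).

184.3 ms/bit

Slope: b = (1059 − 642) / (log₂ 24 − log₂ 5) = 417/2.2630 = 184.266 ms/bit.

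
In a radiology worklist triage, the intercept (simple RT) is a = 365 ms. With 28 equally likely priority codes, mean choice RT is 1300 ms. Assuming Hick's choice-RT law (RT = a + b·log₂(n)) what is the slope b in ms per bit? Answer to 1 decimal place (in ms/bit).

28 alternatives carry log₂ 28 = 4.8074 bits; the choice cost is 1300 − 365 = 935 ms, so b = 935/4.8074 = 194.494 ms/bit.

194.5 ms/bit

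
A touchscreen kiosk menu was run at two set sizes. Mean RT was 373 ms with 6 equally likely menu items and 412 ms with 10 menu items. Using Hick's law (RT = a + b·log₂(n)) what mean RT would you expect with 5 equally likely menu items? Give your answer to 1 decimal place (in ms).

359.1 ms

Solve the two-equation system in a and b:
  b = (412 − 373) / (log₂ 10 − log₂ 6) = 39 / (3.3219 − 2.5850) = 52.920 ms/bit
  a = 373 − 52.920 × 2.5850 = 236.205 ms
Then RT(5) = 236.205 + 52.920 × log₂ 5 = 236.205 + 52.920 × 2.3219 ≈ 359.080 ms.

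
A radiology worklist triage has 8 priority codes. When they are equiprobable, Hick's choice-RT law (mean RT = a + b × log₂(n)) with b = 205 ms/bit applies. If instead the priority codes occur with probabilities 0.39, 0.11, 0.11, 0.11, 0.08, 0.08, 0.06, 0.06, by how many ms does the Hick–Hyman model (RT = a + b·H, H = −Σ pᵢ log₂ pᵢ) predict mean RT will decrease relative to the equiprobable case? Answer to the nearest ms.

72 ms

The RT saving is b·ΔH. Equiprobable H₀ = log₂(8) = 3.0000 bits; with the given probabilities H = 2.6507 bits.
b·(H₀ − H) = 205 × (3.0000 − 2.6507) = 71.60 ms.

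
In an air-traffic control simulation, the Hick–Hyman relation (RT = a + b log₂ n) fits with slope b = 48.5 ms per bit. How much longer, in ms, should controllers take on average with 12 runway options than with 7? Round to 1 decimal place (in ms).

Only the slope matters, since a is common to both: ΔRT = b·log₂(n₂/n₁).
log₂(12) − log₂(7) = 3.5850 − 2.8074 = 0.7776.
ΔRT = 48.5 × 0.7776 = 37.714 ms.

37.7 ms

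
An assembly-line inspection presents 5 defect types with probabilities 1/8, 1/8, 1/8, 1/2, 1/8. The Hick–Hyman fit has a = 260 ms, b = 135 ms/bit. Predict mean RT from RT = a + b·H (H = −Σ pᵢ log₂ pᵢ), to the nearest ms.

530 ms

H = −Σ pᵢ log₂ pᵢ = 0.125·3 + 0.125·3 + 0.125·3 + 0.5·1 + 0.125·3 = 2.000 bits.
RT = 260 + 135 × 2.000 = 530.00 ms.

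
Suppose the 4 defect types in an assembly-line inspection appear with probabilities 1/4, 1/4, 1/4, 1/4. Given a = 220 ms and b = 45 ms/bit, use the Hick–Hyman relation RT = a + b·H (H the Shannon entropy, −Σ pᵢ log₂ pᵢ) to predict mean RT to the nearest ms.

310 ms

H = −Σ pᵢ log₂ pᵢ = 0.25·2 + 0.25·2 + 0.25·2 + 0.25·2 = 2.000 bits.
RT = 220 + 45 × 2.000 = 310.00 ms.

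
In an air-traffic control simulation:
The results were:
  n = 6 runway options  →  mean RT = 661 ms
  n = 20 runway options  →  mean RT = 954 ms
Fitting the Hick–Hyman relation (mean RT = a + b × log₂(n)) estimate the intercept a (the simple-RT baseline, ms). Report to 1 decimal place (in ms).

The slope on a log₂ axis is (954 − 661) / (4.3219 − 2.5850) = 168.685 ms/bit.
a = RT₁ − b·log₂ n₁ = 661 − 168.685 × 2.5850 = 224.956 ms.

225.0 ms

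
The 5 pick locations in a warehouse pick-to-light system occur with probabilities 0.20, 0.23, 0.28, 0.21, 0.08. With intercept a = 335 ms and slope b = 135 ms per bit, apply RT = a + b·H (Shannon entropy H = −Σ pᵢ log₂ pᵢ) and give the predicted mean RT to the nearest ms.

Entropy contributions −pᵢ log₂ pᵢ: 0.4644, 0.4877, 0.5142, 0.4728, 0.2915; sum H = 2.2306 bits.
RT = a + bH = 335 + 135·2.2306 = 636.13 ms.

636 ms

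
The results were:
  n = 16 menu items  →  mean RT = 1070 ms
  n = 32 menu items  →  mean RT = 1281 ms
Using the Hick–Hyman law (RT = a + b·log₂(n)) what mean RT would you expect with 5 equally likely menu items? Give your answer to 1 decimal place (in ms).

Solve the two-equation system in a and b:
  b = (1281 − 1070) / (log₂ 32 − log₂ 16) = 211 / (5 − 4) = 211.000 ms/bit
  a = 1070 − 211.000 × 4 = 226.000 ms
Then RT(5) = 226.000 + 211.000 × log₂ 5 = 226.000 + 211.000 × 2.3219 ≈ 715.927 ms.

715.9 ms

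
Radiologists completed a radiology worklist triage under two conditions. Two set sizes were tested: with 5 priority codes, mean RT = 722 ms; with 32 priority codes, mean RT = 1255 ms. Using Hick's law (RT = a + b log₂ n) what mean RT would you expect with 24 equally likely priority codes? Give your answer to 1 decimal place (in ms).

1172.4 ms

Fit slope and intercept:
  b = (1255 − 722) / (log₂ 32 − log₂ 5) = 533 / (5 − 2.3219) = 199.024 ms/bit
  a = 722 − 199.024 × 2.3219 = 259.881 ms
Then RT(24) = 259.881 + 199.024 × log₂ 24 = 259.881 + 199.024 × 4.5850 ≈ 1172.398 ms.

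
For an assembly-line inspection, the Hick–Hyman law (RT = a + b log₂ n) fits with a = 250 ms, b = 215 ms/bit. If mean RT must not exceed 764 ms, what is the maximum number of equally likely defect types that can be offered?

Set 250 + 215·log₂ n ≤ 764 → log₂ n ≤ (764 − 250)/215 = 2.3907.
So n ≤ 2^2.3907 = 5.244; the largest integer n is 5.

5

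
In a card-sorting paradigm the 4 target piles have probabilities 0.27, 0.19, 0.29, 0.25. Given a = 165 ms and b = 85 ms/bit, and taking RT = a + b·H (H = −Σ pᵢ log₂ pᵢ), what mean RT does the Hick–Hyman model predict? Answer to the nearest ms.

H = 0.27·log₂(1/0.27) + 0.19·log₂(1/0.19) + 0.29·log₂(1/0.29) + 0.25·log₂(1/0.25) = 1.9832 bits.
RT = 165 + 85 × 1.9832 = 333.57 ms.

334 ms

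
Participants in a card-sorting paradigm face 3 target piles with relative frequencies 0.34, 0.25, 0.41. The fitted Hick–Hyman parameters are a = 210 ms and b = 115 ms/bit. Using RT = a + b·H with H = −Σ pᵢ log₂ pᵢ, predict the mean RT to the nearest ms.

Entropy contributions −pᵢ log₂ pᵢ: 0.5292, 0.5000, 0.5274; sum H = 1.5566 bits.
RT = a + bH = 210 + 115·1.5566 = 389.00 ms.

389 ms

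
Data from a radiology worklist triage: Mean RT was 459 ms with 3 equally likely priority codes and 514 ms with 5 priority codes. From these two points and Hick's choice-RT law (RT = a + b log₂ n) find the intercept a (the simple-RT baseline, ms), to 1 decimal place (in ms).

340.7 ms

b = (RT₂ − RT₁)/(log₂ n₂ − log₂ n₁) = (514 − 459)/(2.3219 − 1.5850) = 74.630 ms/bit.
Intercept: a = 459 − 74.630·log₂(3) = 340.714 ms.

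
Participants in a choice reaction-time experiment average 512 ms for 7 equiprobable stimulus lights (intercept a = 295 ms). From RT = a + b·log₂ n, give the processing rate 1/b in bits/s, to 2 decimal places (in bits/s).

Choice component = 512 − 295 = 217 ms over log₂(7) = 2.8074 bits.
b = 217 / 2.8074 = 77.297 ms/bit, so 1/b = 12.937 bits/s.

12.94 bits/s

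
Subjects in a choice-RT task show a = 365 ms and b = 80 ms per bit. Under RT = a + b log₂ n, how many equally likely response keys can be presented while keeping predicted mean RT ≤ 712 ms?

20

Information budget: (712 − 365)/80 = 4.3375 bits, so n ≤ 2^4.3375 = 20.217 → at most 20.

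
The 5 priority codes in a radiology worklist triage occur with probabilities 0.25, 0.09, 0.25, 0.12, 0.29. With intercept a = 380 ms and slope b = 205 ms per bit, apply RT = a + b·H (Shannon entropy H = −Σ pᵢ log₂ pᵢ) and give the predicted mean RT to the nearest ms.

831 ms

H = 0.25·log₂(1/0.25) + 0.09·log₂(1/0.09) + 0.25·log₂(1/0.25) + 0.12·log₂(1/0.12) + 0.29·log₂(1/0.29) = 2.1976 bits.
RT = 380 + 205 × 2.1976 = 830.51 ms.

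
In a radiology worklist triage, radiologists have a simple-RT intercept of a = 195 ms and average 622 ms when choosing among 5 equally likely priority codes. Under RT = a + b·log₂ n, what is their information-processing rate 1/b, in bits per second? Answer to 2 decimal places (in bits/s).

Choice component = 622 − 195 = 427 ms over log₂(5) = 2.3219 bits.
b = 427 / 2.3219 = 183.899 ms/bit, so 1/b = 5.438 bits/s.

5.44 bits/s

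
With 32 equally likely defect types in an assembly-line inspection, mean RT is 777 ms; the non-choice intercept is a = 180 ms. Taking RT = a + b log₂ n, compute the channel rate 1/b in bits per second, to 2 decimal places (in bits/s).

b = (777 − 180)/log₂ 32 = 597/5 = 119.400 ms per bit = 0.11940 s/bit; the reciprocal is 8.375 bits/s.

8.38 bits/s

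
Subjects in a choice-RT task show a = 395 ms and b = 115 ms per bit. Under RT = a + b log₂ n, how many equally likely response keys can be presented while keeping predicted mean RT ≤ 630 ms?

115·log₂ n ≤ 630 − 395 = 235, giving log₂ n ≤ 2.0435 and n ≤ 4.122. The largest whole number is 4.

4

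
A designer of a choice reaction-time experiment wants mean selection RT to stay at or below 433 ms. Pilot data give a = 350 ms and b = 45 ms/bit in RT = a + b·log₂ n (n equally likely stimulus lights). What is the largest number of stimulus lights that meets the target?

3

45·log₂ n ≤ 433 − 350 = 83, giving log₂ n ≤ 1.8444 and n ≤ 3.591. The largest whole number is 3.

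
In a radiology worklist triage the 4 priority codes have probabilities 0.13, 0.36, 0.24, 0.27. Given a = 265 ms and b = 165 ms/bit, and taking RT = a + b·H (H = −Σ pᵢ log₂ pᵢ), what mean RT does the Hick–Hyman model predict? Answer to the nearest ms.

H = 0.13·log₂(1/0.13) + 0.36·log₂(1/0.36) + 0.24·log₂(1/0.24) + 0.27·log₂(1/0.27) = 1.9174 bits.
RT = 265 + 165 × 1.9174 = 581.37 ms.

581 ms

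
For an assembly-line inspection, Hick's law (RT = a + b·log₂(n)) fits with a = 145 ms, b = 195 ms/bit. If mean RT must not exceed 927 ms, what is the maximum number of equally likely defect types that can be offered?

16

195·log₂ n ≤ 927 − 145 = 782, giving log₂ n ≤ 4.0103 and n ≤ 16.114. The largest whole number is 16.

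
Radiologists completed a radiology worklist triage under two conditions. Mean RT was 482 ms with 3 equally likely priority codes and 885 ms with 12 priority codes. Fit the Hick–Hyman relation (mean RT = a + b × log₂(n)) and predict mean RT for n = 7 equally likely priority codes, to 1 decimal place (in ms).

With log₂ n on the abscissa the relation is linear; from the two conditions:
  b = (885 − 482) / (log₂ 12 − log₂ 3) = 403 / (3.5850 − 1.5850) = 201.500 ms/bit
  a = 482 − 201.500 × 1.5850 = 162.630 ms
Then RT(7) = 162.630 + 201.500 × log₂ 7 = 162.630 + 201.500 × 2.8074 ≈ 728.312 ms.

728.3 ms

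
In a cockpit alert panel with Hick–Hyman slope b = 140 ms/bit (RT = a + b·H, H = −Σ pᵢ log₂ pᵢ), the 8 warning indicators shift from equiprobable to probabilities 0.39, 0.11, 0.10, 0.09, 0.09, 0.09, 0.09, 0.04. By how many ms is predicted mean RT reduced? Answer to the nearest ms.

The RT saving is b·ΔH. Equiprobable H₀ = log₂(8) = 3.0000 bits; with the given probabilities H = 2.6486 bits.
b·(H₀ − H) = 140 × (3.0000 − 2.6486) = 49.19 ms.

49 ms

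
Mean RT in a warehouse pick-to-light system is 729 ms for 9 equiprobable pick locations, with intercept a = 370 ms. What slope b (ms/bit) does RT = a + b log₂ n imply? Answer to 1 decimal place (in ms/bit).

log₂(9) = 3.1699 bits.
b = (RT − a)/log₂ n = (729 − 370) / 3.1699 = 113.252 ms/bit.

113.3 ms/bit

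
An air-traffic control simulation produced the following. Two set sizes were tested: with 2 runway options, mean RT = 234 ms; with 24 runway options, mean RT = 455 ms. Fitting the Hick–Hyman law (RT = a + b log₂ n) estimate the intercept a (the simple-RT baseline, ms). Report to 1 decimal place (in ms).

172.4 ms

Slope: b = (455 − 234) / (log₂ 24 − log₂ 2) = 221/3.5850 = 61.646 ms/bit.
Intercept: a = 234 − 61.646·log₂(2) = 172.354 ms.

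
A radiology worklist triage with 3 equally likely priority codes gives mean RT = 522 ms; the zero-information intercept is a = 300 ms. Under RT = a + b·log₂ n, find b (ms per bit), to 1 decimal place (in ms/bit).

140.1 ms/bit

b = (522 − 300) / log₂(3) = 222 / 1.5850 = 140.066 ms/bit.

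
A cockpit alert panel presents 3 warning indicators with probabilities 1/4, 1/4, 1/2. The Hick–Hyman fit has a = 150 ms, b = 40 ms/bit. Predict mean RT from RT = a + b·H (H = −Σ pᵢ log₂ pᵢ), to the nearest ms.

210 ms

H = −Σ pᵢ log₂ pᵢ = 0.25·2 + 0.25·2 + 0.5·1 = 1.500 bits.
RT = 150 + 40 × 1.500 = 210.00 ms.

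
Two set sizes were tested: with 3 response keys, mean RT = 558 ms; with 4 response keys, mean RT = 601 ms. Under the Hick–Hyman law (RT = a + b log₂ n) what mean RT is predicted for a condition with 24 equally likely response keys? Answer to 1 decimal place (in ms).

868.8 ms

Fit slope and intercept:
  b = (601 − 558) / (log₂ 4 − log₂ 3) = 43 / (2 − 1.5850) = 103.605 ms/bit
  a = 558 − 103.605 × 1.5850 = 393.790 ms
Then RT(24) = 393.790 + 103.605 × log₂ 24 = 393.790 + 103.605 × 4.5850 ≈ 868.815 ms.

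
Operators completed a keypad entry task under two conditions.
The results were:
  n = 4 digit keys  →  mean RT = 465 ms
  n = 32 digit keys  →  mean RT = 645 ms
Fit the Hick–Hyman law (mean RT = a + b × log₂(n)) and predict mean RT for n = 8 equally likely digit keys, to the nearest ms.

With log₂ n on the abscissa the relation is linear; from the two conditions:
  b = (645 − 465) / (log₂ 32 − log₂ 4) = 180 / (5 − 2) = 60 ms/bit
  a = 465 − 60 × 2 = 345 ms
Then RT(8) = 345 + 60 × log₂ 8 = 345 + 60 × 3 ≈ 525.000 ms.

525 ms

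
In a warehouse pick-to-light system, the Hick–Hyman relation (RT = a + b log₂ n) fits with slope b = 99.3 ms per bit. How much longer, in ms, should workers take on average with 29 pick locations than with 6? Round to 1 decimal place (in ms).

225.7 ms

The intercept a cancels: ΔRT = b·(log₂ n₂ − log₂ n₁) = b·log₂(n₂/n₁).
log₂(29) − log₂(6) = 4.8580 − 2.5850 = 2.2730.
ΔRT = 99.3 × 2.2730 = 225.711 ms.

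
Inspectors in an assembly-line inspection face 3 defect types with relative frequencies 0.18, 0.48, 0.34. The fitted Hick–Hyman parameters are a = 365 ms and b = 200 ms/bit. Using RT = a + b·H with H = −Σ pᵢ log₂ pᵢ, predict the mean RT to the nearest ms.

H = 0.18·log₂(1/0.18) + 0.48·log₂(1/0.48) + 0.34·log₂(1/0.34) = 1.4828 bits.
RT = 365 + 200 × 1.4828 = 661.55 ms.

662 ms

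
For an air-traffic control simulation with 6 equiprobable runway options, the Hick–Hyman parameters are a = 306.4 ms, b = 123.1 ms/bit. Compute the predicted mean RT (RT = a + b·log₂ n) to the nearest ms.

625 ms

log₂(6) = 2.5850 bits, so RT = 306.4 + 123.1 × 2.5850 ≈ 624.609 ms.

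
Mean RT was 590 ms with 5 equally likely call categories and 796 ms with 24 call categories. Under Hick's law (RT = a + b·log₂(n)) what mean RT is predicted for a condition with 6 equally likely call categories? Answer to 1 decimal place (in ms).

613.9 ms

Solve the two-equation system in a and b:
  b = (796 − 590) / (log₂ 24 − log₂ 5) = 206 / (4.5850 − 2.3219) = 91.028 ms/bit
  a = 590 − 91.028 × 2.3219 = 378.639 ms
Then RT(6) = 378.639 + 91.028 × log₂ 6 = 378.639 + 91.028 × 2.5850 ≈ 613.944 ms.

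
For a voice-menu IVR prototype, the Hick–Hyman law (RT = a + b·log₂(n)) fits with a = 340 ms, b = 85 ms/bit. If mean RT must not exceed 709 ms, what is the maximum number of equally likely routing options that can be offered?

Information budget: (709 − 340)/85 = 4.3412 bits, so n ≤ 2^4.3412 = 20.269 → at most 20.

20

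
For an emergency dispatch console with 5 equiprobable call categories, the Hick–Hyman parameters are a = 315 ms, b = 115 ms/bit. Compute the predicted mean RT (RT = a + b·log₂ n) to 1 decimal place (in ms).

582.0 ms

log₂(5) = 2.3219 bits, so RT = 315 + 115 × 2.3219 ≈ 582.022 ms.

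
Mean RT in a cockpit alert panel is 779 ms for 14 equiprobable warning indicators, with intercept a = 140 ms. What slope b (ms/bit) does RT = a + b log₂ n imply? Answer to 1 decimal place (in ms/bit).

log₂(14) = 3.8074 bits.
b = (RT − a)/log₂ n = (779 − 140) / 3.8074 = 167.833 ms/bit.

167.8 ms/bit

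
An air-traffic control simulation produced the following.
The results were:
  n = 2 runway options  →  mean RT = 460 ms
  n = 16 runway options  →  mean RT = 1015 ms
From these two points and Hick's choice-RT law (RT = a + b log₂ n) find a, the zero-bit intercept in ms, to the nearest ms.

275 ms

The slope on a log₂ axis is (1015 − 460) / (4 − 1) = 185 ms/bit.
Intercept: a = 460 − 185·log₂(2) = 275.000 ms.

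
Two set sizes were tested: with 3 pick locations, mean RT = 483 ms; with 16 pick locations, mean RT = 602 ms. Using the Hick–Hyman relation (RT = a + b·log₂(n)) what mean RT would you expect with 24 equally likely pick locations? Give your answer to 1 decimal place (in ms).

630.8 ms

Solve the two-equation system in a and b:
  b = (602 − 483) / (log₂ 16 − log₂ 3) = 119 / (4 − 1.5850) = 49.275 ms/bit
  a = 483 − 49.275 × 1.5850 = 404.902 ms
Then RT(24) = 404.902 + 49.275 × log₂ 24 = 404.902 + 49.275 × 4.5850 ≈ 630.824 ms.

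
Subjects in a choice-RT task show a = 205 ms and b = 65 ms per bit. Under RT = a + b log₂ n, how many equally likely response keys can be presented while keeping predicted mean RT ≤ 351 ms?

Set 205 + 65·log₂ n ≤ 351 → log₂ n ≤ (351 − 205)/65 = 2.2462.
So n ≤ 2^2.2462 = 4.744; the largest integer n is 4.

4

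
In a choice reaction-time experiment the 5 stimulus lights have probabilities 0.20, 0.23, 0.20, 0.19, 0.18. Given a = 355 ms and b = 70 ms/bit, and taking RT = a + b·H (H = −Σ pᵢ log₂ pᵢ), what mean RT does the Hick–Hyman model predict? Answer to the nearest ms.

517 ms

Entropy contributions −pᵢ log₂ pᵢ: 0.4644, 0.4877, 0.4644, 0.4552, 0.4453; sum H = 2.3170 bits.
RT = a + bH = 355 + 70·2.3170 = 517.19 ms.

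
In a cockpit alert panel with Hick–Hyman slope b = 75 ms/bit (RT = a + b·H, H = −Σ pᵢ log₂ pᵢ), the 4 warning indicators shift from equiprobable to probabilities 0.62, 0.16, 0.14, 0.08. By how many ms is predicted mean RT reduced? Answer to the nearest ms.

The RT saving is b·ΔH. Equiprobable H₀ = log₂(4) = 2.0000 bits; with the given probabilities H = 1.5392 bits.
b·(H₀ − H) = 75 × (2.0000 − 1.5392) = 34.56 ms.

35 ms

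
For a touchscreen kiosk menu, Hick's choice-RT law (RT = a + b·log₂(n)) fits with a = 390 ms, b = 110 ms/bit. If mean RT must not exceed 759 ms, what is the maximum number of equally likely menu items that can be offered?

Set 390 + 110·log₂ n ≤ 759 → log₂ n ≤ (759 − 390)/110 = 3.3545.
So n ≤ 2^3.3545 = 10.229; the largest integer n is 10.

10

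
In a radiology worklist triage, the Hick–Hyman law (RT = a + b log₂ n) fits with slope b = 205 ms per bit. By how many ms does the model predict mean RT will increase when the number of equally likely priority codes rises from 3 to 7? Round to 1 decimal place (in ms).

250.6 ms

Only the slope matters, since a is common to both: ΔRT = b·log₂(n₂/n₁).
log₂(7) − log₂(3) = 2.8074 − 1.5850 = 1.2224.
ΔRT = 205 × 1.2224 = 250.590 ms.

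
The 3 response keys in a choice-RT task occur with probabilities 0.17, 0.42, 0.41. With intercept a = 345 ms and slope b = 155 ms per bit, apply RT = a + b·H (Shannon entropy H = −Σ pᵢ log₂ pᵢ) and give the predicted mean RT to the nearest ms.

576 ms

Entropy contributions −pᵢ log₂ pᵢ: 0.4346, 0.5256, 0.5274; sum H = 1.4876 bits.
RT = a + bH = 345 + 155·1.4876 = 575.58 ms.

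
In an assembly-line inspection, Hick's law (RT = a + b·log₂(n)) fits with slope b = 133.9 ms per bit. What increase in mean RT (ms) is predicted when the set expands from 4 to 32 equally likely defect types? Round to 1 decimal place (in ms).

ΔRT = (a + b log₂ n₂) − (a + b log₂ n₁) = b·(log₂ n₂ − log₂ n₁).
log₂(32) − log₂(4) = log₂(32/4) = log₂(8) = 3.
ΔRT = 133.9 × 3.0000 = 401.700 ms.

401.7 ms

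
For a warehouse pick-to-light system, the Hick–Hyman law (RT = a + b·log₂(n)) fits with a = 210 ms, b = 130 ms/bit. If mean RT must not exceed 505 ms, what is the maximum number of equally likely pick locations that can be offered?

4

Information budget: (505 − 210)/130 = 2.2692 bits, so n ≤ 2^2.2692 = 4.821 → at most 4.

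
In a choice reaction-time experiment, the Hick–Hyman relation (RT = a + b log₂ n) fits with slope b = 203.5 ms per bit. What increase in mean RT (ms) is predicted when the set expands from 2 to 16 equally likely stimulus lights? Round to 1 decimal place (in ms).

The intercept a cancels: ΔRT = b·(log₂ n₂ − log₂ n₁) = b·log₂(n₂/n₁).
log₂(16) − log₂(2) = log₂(16/2) = log₂(8) = 3.
ΔRT = 203.5 × 3.0000 = 610.500 ms.

610.5 ms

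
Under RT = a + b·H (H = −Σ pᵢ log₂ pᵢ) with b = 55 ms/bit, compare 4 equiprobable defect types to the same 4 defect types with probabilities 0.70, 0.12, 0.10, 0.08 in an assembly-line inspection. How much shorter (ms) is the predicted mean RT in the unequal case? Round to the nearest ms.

Equiprobable entropy H₀ = log₂ 4 = 2.0000 bits.
Skewed entropy H = −Σ pᵢ log₂ pᵢ = 1.3510 bits.
ΔRT = b·(H₀ − H) = 55 × 0.6490 = 35.70 ms.

36 ms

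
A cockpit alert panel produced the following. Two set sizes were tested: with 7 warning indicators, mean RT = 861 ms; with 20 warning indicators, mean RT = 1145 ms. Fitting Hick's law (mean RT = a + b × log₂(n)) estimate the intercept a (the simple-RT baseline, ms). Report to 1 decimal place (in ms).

Slope: b = (1145 − 861) / (log₂ 20 − log₂ 7) = 284/1.5146 = 187.512 ms/bit.
Intercept: a = 861 − 187.512·log₂(7) = 334.588 ms.

334.6 ms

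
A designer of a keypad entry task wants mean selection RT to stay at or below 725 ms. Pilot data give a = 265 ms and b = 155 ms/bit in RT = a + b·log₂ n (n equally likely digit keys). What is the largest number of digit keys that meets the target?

Information budget: (725 − 265)/155 = 2.9677 bits, so n ≤ 2^2.9677 = 7.823 → at most 7.

7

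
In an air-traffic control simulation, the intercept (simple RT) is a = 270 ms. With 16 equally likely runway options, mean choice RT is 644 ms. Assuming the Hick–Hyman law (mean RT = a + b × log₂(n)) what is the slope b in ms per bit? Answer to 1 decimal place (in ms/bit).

16 alternatives carry log₂ 16 = 4 bits; the choice cost is 644 − 270 = 374 ms, so b = 374/4 = 93.500 ms/bit.

93.5 ms/bit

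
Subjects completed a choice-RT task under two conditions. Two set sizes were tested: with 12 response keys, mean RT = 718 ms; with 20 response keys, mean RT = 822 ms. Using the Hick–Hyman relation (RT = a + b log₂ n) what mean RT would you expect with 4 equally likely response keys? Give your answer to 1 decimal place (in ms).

494.3 ms

RT is linear in log₂ n, so two points fix the line:
  b = (822 − 718) / (log₂ 20 − log₂ 12) = 104 / (4.3219 − 3.5850) = 141.119 ms/bit
  a = 718 − 141.119 × 3.5850 = 212.093 ms
Then RT(4) = 212.093 + 141.119 × log₂ 4 = 212.093 + 141.119 × 2 ≈ 494.331 ms.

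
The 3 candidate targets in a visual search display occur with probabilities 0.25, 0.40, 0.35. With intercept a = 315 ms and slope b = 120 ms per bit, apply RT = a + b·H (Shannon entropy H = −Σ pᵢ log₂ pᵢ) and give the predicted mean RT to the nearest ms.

502 ms

H = 0.25·log₂(1/0.25) + 0.40·log₂(1/0.40) + 0.35·log₂(1/0.35) = 1.5589 bits.
RT = 315 + 120 × 1.5589 = 502.06 ms.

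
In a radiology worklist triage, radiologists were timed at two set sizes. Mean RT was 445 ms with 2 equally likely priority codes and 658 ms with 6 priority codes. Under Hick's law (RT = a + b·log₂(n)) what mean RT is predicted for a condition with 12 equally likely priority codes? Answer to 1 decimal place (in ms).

Solve the two-equation system in a and b:
  b = (658 − 445) / (log₂ 6 − log₂ 2) = 213 / (2.5850 − 1) = 134.388 ms/bit
  a = 445 − 134.388 × 1 = 310.612 ms
Then RT(12) = 310.612 + 134.388 × log₂ 12 = 310.612 + 134.388 × 3.5850 ≈ 792.388 ms.

792.4 ms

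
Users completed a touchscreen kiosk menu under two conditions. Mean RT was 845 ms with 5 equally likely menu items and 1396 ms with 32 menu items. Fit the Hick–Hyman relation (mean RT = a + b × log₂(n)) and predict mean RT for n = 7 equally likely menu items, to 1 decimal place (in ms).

944.9 ms

Fit slope and intercept:
  b = (1396 − 845) / (log₂ 32 − log₂ 5) = 551 / (5 − 2.3219) = 205.745 ms/bit
  a = 845 − 205.745 × 2.3219 = 367.275 ms
Then RT(7) = 367.275 + 205.745 × log₂ 7 = 367.275 + 205.745 × 2.8074 ≈ 944.874 ms.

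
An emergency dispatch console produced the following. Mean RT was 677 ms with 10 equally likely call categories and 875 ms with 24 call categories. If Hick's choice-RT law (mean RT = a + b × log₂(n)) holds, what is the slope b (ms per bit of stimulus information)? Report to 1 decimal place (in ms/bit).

156.8 ms/bit

The slope on a log₂ axis is (875 − 677) / (4.5850 − 3.3219) = 156.765 ms/bit.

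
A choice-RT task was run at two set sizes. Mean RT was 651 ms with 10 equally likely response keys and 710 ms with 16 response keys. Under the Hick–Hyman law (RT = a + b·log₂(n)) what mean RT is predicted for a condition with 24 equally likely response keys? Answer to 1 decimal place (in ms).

760.9 ms

Fit slope and intercept:
  b = (710 − 651) / (log₂ 16 − log₂ 10) = 59 / (4 − 3.3219) = 87.011 ms/bit
  a = 651 − 87.011 × 3.3219 = 361.954 ms
Then RT(24) = 361.954 + 87.011 × log₂ 24 = 361.954 + 87.011 × 4.5850 ≈ 760.898 ms.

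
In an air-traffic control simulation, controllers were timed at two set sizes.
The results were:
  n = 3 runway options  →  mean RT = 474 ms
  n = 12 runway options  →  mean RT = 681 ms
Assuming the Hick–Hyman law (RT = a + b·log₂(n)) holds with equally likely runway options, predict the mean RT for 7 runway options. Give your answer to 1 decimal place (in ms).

600.5 ms

RT is linear in log₂ n, so two points fix the line:
  b = (681 − 474) / (log₂ 12 − log₂ 3) = 207 / (3.5850 − 1.5850) = 103.500 ms/bit
  a = 474 − 103.500 × 1.5850 = 309.956 ms
Then RT(7) = 309.956 + 103.500 × log₂ 7 = 309.956 + 103.500 × 2.8074 ≈ 600.518 ms.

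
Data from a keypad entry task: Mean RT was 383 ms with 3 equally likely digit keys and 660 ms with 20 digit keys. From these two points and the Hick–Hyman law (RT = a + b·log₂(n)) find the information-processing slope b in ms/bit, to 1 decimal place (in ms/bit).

The slope on a log₂ axis is (660 − 383) / (4.3219 − 1.5850) = 101.207 ms/bit.

101.2 ms/bit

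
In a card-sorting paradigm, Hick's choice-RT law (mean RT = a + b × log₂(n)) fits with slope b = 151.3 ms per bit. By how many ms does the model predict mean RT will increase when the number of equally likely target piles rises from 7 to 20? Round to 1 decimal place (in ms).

229.2 ms

ΔRT = (a + b log₂ n₂) − (a + b log₂ n₁) = b·(log₂ n₂ − log₂ n₁).
log₂(20) − log₂(7) = 4.3219 − 2.8074 = 1.5146.
ΔRT = 151.3 × 1.5146 = 229.155 ms.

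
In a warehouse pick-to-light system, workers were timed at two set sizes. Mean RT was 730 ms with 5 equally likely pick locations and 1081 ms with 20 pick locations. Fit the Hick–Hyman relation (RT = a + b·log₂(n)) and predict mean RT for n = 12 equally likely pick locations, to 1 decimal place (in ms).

951.7 ms

Solve the two-equation system in a and b:
  b = (1081 − 730) / (log₂ 20 − log₂ 5) = 351 / (4.3219 − 2.3219) = 175.500 ms/bit
  a = 730 − 175.500 × 2.3219 = 322.502 ms
Then RT(12) = 322.502 + 175.500 × log₂ 12 = 322.502 + 175.500 × 3.5850 ≈ 951.663 ms.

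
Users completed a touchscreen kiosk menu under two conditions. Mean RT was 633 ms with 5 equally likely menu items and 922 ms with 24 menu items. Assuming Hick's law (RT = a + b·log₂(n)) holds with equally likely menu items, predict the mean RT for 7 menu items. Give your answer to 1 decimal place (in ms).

With log₂ n on the abscissa the relation is linear; from the two conditions:
  b = (922 − 633) / (log₂ 24 − log₂ 5) = 289 / (4.5850 − 2.3219) = 127.705 ms/bit
  a = 633 − 127.705 × 2.3219 = 336.479 ms
Then RT(7) = 336.479 + 127.705 × log₂ 7 = 336.479 + 127.705 × 2.8074 ≈ 694.991 ms.

695.0 ms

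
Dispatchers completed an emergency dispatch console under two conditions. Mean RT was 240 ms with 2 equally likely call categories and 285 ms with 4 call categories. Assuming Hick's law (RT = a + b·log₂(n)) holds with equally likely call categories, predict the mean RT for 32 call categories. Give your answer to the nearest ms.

With log₂ n on the abscissa the relation is linear; from the two conditions:
  b = (285 − 240) / (log₂ 4 − log₂ 2) = 45 / (2 − 1) = 45 ms/bit
  a = 240 − 45 × 1 = 195 ms
Then RT(32) = 195 + 45 × log₂ 32 = 195 + 45 × 5 ≈ 420.000 ms.

420 ms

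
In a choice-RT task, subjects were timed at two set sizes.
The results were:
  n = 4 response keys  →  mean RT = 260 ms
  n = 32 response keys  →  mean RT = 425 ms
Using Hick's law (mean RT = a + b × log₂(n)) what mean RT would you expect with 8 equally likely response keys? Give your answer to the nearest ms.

315 ms

Fit slope and intercept:
  b = (425 − 260) / (log₂ 32 − log₂ 4) = 165 / (5 − 2) = 55 ms/bit
  a = 260 − 55 × 2 = 150 ms
Then RT(8) = 150 + 55 × log₂ 8 = 150 + 55 × 3 ≈ 315.000 ms.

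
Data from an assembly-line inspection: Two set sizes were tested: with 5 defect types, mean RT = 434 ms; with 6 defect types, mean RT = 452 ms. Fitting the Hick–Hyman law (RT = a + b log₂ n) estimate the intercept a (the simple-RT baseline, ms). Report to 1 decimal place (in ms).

275.1 ms

Slope: b = (452 − 434) / (log₂ 6 − log₂ 5) = 18/0.2630 = 68.432 ms/bit.
Intercept: a = 434 − 68.432·log₂(5) = 275.106 ms.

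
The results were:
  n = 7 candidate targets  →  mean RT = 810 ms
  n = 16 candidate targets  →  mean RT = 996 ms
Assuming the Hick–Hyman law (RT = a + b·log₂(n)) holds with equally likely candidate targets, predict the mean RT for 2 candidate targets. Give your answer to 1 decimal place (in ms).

With log₂ n on the abscissa the relation is linear; from the two conditions:
  b = (996 − 810) / (log₂ 16 − log₂ 7) = 186 / (4 − 2.8074) = 155.956 ms/bit
  a = 810 − 155.956 × 2.8074 = 372.177 ms
Then RT(2) = 372.177 + 155.956 × log₂ 2 = 372.177 + 155.956 × 1 ≈ 528.132 ms.

528.1 ms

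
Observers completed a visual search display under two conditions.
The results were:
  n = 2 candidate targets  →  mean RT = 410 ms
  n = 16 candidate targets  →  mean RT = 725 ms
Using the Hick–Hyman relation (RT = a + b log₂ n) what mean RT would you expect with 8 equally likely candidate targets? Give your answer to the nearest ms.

Solve the two-equation system in a and b:
  b = (725 − 410) / (log₂ 16 − log₂ 2) = 315 / (4 − 1) = 105 ms/bit
  a = 410 − 105 × 1 = 305 ms
Then RT(8) = 305 + 105 × log₂ 8 = 305 + 105 × 3 ≈ 620.000 ms.

620 ms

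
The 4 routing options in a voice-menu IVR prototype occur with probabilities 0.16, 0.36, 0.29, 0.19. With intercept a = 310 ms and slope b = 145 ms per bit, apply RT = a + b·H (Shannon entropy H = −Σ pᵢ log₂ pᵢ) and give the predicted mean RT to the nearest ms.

Entropy contributions −pᵢ log₂ pᵢ: 0.4230, 0.5306, 0.5179, 0.4552; sum H = 1.9268 bits.
RT = a + bH = 310 + 145·1.9268 = 589.38 ms.

589 ms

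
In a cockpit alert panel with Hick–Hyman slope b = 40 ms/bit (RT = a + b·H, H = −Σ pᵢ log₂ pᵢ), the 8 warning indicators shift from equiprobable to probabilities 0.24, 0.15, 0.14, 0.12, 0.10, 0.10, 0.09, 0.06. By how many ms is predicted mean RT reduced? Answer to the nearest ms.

Equiprobable entropy H₀ = log₂ 8 = 3.0000 bits.
Skewed entropy H = −Σ pᵢ log₂ pᵢ = 2.8894 bits.
ΔRT = b·(H₀ − H) = 40 × 0.1106 = 4.42 ms.

4 ms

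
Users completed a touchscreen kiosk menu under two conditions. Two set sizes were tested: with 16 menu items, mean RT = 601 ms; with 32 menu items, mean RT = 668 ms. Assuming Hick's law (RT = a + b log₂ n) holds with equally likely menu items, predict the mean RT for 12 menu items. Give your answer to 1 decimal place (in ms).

573.2 ms

With log₂ n on the abscissa the relation is linear; from the two conditions:
  b = (668 − 601) / (log₂ 32 − log₂ 16) = 67 / (5 − 4) = 67.000 ms/bit
  a = 601 − 67.000 × 4 = 333.000 ms
Then RT(12) = 333.000 + 67.000 × log₂ 12 = 333.000 + 67.000 × 3.5850 ≈ 573.192 ms.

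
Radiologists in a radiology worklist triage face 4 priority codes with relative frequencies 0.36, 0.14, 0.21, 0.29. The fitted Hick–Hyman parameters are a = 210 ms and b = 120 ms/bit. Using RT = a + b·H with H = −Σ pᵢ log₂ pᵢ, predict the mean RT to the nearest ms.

440 ms

Entropy contributions −pᵢ log₂ pᵢ: 0.5306, 0.3971, 0.4728, 0.5179; sum H = 1.9185 bits.
RT = a + bH = 210 + 120·1.9185 = 440.21 ms.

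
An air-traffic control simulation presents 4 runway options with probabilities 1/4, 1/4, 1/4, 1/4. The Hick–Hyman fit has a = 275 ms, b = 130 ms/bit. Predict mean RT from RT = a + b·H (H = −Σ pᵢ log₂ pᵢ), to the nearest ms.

535 ms

H = −Σ pᵢ log₂ pᵢ = 0.25·2 + 0.25·2 + 0.25·2 + 0.25·2 = 2.000 bits.
RT = 275 + 130 × 2.000 = 535.00 ms.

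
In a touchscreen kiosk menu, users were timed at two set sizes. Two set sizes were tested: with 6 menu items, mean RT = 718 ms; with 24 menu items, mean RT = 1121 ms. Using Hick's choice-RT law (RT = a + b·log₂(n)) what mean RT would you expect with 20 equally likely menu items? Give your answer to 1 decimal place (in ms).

RT is linear in log₂ n, so two points fix the line:
  b = (1121 − 718) / (log₂ 24 − log₂ 6) = 403 / (4.5850 − 2.5850) = 201.500 ms/bit
  a = 718 − 201.500 × 2.5850 = 197.130 ms
Then RT(20) = 197.130 + 201.500 × log₂ 20 = 197.130 + 201.500 × 4.3219 ≈ 1067.999 ms.

1068.0 ms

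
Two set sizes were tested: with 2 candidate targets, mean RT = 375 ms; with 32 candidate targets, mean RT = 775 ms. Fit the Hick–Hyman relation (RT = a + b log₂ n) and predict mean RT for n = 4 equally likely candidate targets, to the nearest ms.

Fit slope and intercept:
  b = (775 − 375) / (log₂ 32 − log₂ 2) = 400 / (5 − 1) = 100 ms/bit
  a = 375 − 100 × 1 = 275 ms
Then RT(4) = 275 + 100 × log₂ 4 = 275 + 100 × 2 ≈ 475.000 ms.

475 ms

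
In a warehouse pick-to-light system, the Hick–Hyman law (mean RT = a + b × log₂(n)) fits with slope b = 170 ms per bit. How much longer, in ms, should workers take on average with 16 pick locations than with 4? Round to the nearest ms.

ΔRT = (a + b log₂ n₂) − (a + b log₂ n₁) = b·(log₂ n₂ − log₂ n₁).
log₂(16) − log₂(4) = log₂(16/4) = log₂(4) = 2.
ΔRT = 170 × 2.0000 = 340.000 ms.

340 ms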